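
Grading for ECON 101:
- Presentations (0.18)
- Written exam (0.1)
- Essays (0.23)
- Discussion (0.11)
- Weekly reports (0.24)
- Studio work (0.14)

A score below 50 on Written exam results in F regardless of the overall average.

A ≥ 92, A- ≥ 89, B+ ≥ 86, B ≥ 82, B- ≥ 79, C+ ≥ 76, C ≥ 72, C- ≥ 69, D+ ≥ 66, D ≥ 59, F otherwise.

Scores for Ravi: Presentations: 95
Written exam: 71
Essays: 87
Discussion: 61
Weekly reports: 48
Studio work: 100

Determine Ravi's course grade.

Written exam score 71 ≥ 50: minimum met.
Weighted total:
  Presentations 95 × 0.18 = 17.1
  Written exam 71 × 0.1 = 7.1
  Essays 87 × 0.23 = 20.01
  Discussion 61 × 0.11 = 6.71
  Weekly reports 48 × 0.24 = 11.52
  Studio work 100 × 0.14 = 14
Sum = 76.44
76.44 is ≥ 76 and < 79 → C+

C+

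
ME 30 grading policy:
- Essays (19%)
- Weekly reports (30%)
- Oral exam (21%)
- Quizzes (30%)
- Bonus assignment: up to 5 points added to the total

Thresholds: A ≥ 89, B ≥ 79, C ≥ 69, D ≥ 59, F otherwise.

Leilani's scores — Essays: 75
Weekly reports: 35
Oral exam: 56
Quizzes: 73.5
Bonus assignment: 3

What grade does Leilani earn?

D

Weighted total:
  Essays 75 × 0.19 = 14.25
  Weekly reports 35 × 0.3 = 10.5
  Oral exam 56 × 0.21 = 11.76
  Quizzes 73.5 × 0.3 = 22.05
Sum = 58.56
Bonus assignment: 58.56 + 3 = 61.56
61.56 is ≥ 59 and < 69 → D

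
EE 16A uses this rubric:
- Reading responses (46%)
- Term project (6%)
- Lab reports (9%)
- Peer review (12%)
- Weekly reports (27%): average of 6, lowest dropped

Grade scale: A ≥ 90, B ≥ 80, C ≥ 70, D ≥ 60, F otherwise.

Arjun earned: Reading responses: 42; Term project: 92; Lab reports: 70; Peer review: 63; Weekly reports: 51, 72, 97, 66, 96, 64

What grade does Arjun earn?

D

Weekly reports: drop 51 → average of remaining 5 = 395/5 = 79
Weighted total:
  Reading responses 42 × 0.46 = 19.32
  Term project 92 × 0.06 = 5.52
  Lab reports 70 × 0.09 = 6.3
  Peer review 63 × 0.12 = 7.56
  Weekly reports 79 × 0.27 = 21.33
Sum = 60.03
60.03 is ≥ 60 and < 70 → D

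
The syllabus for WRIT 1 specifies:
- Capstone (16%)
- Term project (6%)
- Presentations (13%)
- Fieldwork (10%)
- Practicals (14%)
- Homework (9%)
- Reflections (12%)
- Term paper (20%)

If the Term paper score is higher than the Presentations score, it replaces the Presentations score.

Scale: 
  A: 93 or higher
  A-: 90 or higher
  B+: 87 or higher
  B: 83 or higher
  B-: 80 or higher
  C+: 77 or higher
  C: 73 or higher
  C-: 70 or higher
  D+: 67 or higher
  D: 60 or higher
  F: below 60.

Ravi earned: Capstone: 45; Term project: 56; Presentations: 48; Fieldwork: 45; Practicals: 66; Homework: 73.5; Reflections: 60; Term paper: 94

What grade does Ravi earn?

Term paper (94) > Presentations (48), so Presentations counts as 94.
Weighted total:
  Capstone 45 × 0.16 = 7.2
  Term project 56 × 0.06 = 3.36
  Presentations 94 × 0.13 = 12.22
  Fieldwork 45 × 0.1 = 4.5
  Practicals 66 × 0.14 = 9.24
  Homework 73.5 × 0.09 = 6.615
  Reflections 60 × 0.12 = 7.2
  Term paper 94 × 0.2 = 18.8
Sum = 69.135
69.135 is ≥ 67 and < 70 → D+

D+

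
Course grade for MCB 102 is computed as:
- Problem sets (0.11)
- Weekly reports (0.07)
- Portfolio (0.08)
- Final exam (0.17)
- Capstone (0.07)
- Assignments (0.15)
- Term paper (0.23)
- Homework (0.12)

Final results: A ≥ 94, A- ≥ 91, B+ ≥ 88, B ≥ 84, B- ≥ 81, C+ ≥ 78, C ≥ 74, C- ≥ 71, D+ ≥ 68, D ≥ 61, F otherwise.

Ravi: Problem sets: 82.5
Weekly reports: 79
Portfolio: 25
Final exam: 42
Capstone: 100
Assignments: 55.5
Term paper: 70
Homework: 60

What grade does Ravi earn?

D

Weighted total:
  Problem sets 82.5 × 0.11 = 9.075
  Weekly reports 79 × 0.07 = 5.53
  Portfolio 25 × 0.08 = 2
  Final exam 42 × 0.17 = 7.14
  Capstone 100 × 0.07 = 7
  Assignments 55.5 × 0.15 = 8.325
  Term paper 70 × 0.23 = 16.1
  Homework 60 × 0.12 = 7.2
Sum = 62.37
62.37 is ≥ 61 and < 68 → D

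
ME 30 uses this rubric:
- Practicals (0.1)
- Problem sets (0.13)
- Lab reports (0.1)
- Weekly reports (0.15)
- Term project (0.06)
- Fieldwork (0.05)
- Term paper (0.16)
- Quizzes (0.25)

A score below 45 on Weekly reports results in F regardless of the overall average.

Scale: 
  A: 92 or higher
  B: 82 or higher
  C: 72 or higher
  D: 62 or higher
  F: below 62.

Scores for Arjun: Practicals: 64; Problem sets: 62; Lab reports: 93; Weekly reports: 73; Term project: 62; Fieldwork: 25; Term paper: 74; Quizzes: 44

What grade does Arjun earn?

D

Weekly reports score 73 ≥ 45: minimum met.
Weighted total:
  Practicals 64 × 0.1 = 6.4
  Problem sets 62 × 0.13 = 8.06
  Lab reports 93 × 0.1 = 9.3
  Weekly reports 73 × 0.15 = 10.95
  Term project 62 × 0.06 = 3.72
  Fieldwork 25 × 0.05 = 1.25
  Term paper 74 × 0.16 = 11.84
  Quizzes 44 × 0.25 = 11
Sum = 62.52
62.52 is ≥ 62 and < 72 → D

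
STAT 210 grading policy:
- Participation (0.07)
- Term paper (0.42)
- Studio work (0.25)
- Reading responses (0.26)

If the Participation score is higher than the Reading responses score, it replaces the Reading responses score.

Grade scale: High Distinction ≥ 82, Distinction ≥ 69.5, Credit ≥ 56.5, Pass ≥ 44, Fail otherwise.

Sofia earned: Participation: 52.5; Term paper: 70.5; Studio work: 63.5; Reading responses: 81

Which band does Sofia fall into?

Participation (52.5) ≤ Reading responses (81), so Reading responses stays at 81.
Weighted total:
  Participation 52.5 × 0.07 = 3.675
  Term paper 70.5 × 0.42 = 29.61
  Studio work 63.5 × 0.25 = 15.875
  Reading responses 81 × 0.26 = 21.06
Sum = 70.22
70.22 is ≥ 69.5 and < 82 → Distinction

Distinction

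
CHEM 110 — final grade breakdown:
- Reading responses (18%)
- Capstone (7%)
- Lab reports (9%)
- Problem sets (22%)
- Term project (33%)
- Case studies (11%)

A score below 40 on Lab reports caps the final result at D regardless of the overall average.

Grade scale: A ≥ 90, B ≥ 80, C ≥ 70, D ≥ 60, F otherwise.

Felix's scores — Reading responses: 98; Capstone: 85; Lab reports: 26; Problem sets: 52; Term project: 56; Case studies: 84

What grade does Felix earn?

Lab reports score 26 < 40: minimum not met.
Weighted total:
  Reading responses 98 × 0.18 = 17.64
  Capstone 85 × 0.07 = 5.95
  Lab reports 26 × 0.09 = 2.34
  Problem sets 52 × 0.22 = 11.44
  Term project 56 × 0.33 = 18.48
  Case studies 84 × 0.11 = 9.24
Sum = 65.09
65.09 would be D; cap at D applies → D.

D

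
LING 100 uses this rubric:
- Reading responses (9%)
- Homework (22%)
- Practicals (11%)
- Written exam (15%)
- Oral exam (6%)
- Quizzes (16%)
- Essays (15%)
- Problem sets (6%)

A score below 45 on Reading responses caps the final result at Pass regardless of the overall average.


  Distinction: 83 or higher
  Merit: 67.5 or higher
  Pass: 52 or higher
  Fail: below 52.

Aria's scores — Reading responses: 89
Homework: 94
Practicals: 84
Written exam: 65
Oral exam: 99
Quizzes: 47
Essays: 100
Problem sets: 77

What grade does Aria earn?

Reading responses score 89 ≥ 45: minimum met.
Weighted total:
  Reading responses 89 × 0.09 = 8.01
  Homework 94 × 0.22 = 20.68
  Practicals 84 × 0.11 = 9.24
  Written exam 65 × 0.15 = 9.75
  Oral exam 99 × 0.06 = 5.94
  Quizzes 47 × 0.16 = 7.52
  Essays 100 × 0.15 = 15
  Problem sets 77 × 0.06 = 4.62
Sum = 80.76
80.76 is ≥ 67.5 and < 83 → Merit

Merit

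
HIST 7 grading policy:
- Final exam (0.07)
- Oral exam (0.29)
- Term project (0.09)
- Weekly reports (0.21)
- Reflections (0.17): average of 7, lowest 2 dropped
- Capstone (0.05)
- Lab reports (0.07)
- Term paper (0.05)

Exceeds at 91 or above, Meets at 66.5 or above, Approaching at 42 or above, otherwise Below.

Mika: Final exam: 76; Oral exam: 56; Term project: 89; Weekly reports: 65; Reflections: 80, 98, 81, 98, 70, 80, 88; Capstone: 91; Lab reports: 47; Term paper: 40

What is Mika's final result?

Reflections: drop 70, 80 → average of remaining 5 = 445/5 = 89
Weighted total:
  Final exam 76 × 0.07 = 5.32
  Oral exam 56 × 0.29 = 16.24
  Term project 89 × 0.09 = 8.01
  Weekly reports 65 × 0.21 = 13.65
  Reflections 89 × 0.17 = 15.13
  Capstone 91 × 0.05 = 4.55
  Lab reports 47 × 0.07 = 3.29
  Term paper 40 × 0.05 = 2
Sum = 68.19
68.19 is ≥ 66.5 and < 91 → Meets

Meets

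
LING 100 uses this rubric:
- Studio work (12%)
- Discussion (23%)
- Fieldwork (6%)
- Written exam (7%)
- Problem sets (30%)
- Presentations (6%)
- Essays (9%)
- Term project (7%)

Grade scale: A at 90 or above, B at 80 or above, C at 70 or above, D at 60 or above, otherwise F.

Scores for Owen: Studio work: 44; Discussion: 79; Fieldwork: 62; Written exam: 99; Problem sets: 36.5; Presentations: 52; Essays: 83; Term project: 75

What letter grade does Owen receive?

D

Weighted total:
  Studio work 44 × 0.12 = 5.28
  Discussion 79 × 0.23 = 18.17
  Fieldwork 62 × 0.06 = 3.72
  Written exam 99 × 0.07 = 6.93
  Problem sets 36.5 × 0.3 = 10.95
  Presentations 52 × 0.06 = 3.12
  Essays 83 × 0.09 = 7.47
  Term project 75 × 0.07 = 5.25
Sum = 60.89
60.89 is ≥ 60 and < 70 → D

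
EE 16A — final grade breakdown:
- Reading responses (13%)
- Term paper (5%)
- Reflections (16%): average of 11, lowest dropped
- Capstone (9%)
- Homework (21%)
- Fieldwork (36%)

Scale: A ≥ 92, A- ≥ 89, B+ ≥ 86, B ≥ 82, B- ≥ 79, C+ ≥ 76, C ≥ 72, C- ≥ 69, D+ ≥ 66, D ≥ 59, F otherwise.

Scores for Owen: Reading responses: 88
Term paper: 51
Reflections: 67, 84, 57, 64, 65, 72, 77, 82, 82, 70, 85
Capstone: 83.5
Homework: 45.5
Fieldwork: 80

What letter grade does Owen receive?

C-

Reflections: drop 57 → average of remaining 10 = 748/10 = 74.8
Weighted total:
  Reading responses 88 × 0.13 = 11.44
  Term paper 51 × 0.05 = 2.55
  Reflections 74.8 × 0.16 = 11.968
  Capstone 83.5 × 0.09 = 7.515
  Homework 45.5 × 0.21 = 9.555
  Fieldwork 80 × 0.36 = 28.8
Sum = 71.828
71.828 is ≥ 69 and < 72 → C-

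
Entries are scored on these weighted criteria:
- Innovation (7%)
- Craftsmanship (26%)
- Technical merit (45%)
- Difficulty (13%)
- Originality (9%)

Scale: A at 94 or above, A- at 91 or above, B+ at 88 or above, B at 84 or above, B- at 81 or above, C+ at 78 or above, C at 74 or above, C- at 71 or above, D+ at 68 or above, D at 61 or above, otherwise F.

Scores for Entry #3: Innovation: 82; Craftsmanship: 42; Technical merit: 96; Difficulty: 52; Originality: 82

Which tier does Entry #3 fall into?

C

Weighted total:
  Innovation 82 × 0.07 = 5.74
  Craftsmanship 42 × 0.26 = 10.92
  Technical merit 96 × 0.45 = 43.2
  Difficulty 52 × 0.13 = 6.76
  Originality 82 × 0.09 = 7.38
Sum = 74
74 is ≥ 74 and < 78 → C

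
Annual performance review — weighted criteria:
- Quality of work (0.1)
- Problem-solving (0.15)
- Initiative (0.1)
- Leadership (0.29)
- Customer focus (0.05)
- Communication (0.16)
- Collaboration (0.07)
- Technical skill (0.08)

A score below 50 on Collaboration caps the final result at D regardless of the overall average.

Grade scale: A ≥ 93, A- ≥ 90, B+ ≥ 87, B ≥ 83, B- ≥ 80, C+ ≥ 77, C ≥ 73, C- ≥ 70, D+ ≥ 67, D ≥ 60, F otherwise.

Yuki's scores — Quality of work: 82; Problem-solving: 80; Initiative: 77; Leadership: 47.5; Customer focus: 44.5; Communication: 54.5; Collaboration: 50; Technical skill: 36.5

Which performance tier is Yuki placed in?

F

Collaboration score 50 ≥ 50: minimum met.
Weighted total:
  Quality of work 82 × 0.1 = 8.2
  Problem-solving 80 × 0.15 = 12
  Initiative 77 × 0.1 = 7.7
  Leadership 47.5 × 0.29 = 13.775
  Customer focus 44.5 × 0.05 = 2.225
  Communication 54.5 × 0.16 = 8.72
  Collaboration 50 × 0.07 = 3.5
  Technical skill 36.5 × 0.08 = 2.92
Sum = 59.04
59.04 < 60 → F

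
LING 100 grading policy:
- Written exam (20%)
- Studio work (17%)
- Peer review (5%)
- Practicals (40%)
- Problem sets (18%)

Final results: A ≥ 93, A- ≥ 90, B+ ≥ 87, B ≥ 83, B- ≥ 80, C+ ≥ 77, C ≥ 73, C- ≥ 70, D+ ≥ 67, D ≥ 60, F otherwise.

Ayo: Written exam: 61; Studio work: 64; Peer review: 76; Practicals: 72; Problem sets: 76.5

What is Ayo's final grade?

D+

Weighted total:
  Written exam 61 × 0.2 = 12.2
  Studio work 64 × 0.17 = 10.88
  Peer review 76 × 0.05 = 3.8
  Practicals 72 × 0.4 = 28.8
  Problem sets 76.5 × 0.18 = 13.77
Sum = 69.45
69.45 is ≥ 67 and < 70 → D+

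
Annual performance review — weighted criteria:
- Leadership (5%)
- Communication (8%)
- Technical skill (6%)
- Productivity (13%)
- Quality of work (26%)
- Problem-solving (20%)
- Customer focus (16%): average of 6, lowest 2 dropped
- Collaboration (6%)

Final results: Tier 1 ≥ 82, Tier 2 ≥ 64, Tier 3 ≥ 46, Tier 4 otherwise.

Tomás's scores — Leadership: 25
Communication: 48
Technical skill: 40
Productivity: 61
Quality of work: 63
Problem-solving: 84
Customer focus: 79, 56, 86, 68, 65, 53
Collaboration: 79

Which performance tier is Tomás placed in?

Tier 2

Customer focus: drop 53, 56 → average of remaining 4 = 298/4 = 74.5
Weighted total:
  Leadership 25 × 0.05 = 1.25
  Communication 48 × 0.08 = 3.84
  Technical skill 40 × 0.06 = 2.4
  Productivity 61 × 0.13 = 7.93
  Quality of work 63 × 0.26 = 16.38
  Problem-solving 84 × 0.2 = 16.8
  Customer focus 74.5 × 0.16 = 11.92
  Collaboration 79 × 0.06 = 4.74
Sum = 65.26
65.26 is ≥ 64 and < 82 → Tier 2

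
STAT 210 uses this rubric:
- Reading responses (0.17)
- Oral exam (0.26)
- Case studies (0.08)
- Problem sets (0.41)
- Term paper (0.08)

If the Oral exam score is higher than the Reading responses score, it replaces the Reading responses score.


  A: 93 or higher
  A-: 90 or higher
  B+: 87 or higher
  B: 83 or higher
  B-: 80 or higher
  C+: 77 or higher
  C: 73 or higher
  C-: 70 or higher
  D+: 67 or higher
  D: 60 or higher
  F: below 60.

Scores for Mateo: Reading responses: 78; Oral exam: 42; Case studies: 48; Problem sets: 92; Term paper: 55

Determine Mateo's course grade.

C-

Oral exam (42) ≤ Reading responses (78), so Reading responses stays at 78.
Weighted total:
  Reading responses 78 × 0.17 = 13.26
  Oral exam 42 × 0.26 = 10.92
  Case studies 48 × 0.08 = 3.84
  Problem sets 92 × 0.41 = 37.72
  Term paper 55 × 0.08 = 4.4
Sum = 70.14
70.14 is ≥ 70 and < 73 → C-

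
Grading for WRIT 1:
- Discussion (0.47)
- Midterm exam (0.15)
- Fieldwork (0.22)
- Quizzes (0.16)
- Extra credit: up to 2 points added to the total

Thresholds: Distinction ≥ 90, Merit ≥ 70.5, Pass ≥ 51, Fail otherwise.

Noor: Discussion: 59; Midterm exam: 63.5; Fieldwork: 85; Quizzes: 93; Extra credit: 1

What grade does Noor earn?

Weighted total:
  Discussion 59 × 0.47 = 27.73
  Midterm exam 63.5 × 0.15 = 9.525
  Fieldwork 85 × 0.22 = 18.7
  Quizzes 93 × 0.16 = 14.88
Sum = 70.835
Extra credit: 70.835 + 1 = 71.835
71.835 is ≥ 70.5 and < 90 → Merit

Merit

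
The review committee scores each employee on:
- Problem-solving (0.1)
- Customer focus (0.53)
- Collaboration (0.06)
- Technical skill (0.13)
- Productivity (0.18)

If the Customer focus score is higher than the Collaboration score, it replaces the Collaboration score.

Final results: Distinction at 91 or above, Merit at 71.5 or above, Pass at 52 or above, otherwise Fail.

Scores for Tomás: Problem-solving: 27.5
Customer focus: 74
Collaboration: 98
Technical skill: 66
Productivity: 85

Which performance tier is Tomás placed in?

Merit

Customer focus (74) ≤ Collaboration (98), so Collaboration stays at 98.
Weighted total:
  Problem-solving 27.5 × 0.1 = 2.75
  Customer focus 74 × 0.53 = 39.22
  Collaboration 98 × 0.06 = 5.88
  Technical skill 66 × 0.13 = 8.58
  Productivity 85 × 0.18 = 15.3
Sum = 71.73
71.73 is ≥ 71.5 and < 91 → Merit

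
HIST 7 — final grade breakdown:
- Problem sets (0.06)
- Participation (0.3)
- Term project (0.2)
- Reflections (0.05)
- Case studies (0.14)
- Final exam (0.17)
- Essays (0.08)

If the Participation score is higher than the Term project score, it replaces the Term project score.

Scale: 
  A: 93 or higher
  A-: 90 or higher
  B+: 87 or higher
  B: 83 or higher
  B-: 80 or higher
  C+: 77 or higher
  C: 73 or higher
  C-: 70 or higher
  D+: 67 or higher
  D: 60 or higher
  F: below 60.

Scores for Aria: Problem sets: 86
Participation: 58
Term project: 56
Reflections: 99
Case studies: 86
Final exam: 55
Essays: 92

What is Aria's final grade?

Participation (58) > Term project (56), so Term project counts as 58.
Weighted total:
  Problem sets 86 × 0.06 = 5.16
  Participation 58 × 0.3 = 17.4
  Term project 58 × 0.2 = 11.6
  Reflections 99 × 0.05 = 4.95
  Case studies 86 × 0.14 = 12.04
  Final exam 55 × 0.17 = 9.35
  Essays 92 × 0.08 = 7.36
Sum = 67.86
67.86 is ≥ 67 and < 70 → D+

D+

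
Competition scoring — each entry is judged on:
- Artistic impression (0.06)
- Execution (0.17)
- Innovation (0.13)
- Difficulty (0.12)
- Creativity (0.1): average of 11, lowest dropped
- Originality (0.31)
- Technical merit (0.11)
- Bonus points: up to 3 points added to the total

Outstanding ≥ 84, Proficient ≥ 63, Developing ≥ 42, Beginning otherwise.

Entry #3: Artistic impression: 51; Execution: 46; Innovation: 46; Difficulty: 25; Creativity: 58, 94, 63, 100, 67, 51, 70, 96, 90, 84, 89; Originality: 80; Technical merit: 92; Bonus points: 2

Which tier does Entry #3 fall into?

Creativity: drop 51 → average of remaining 10 = 811/10 = 81.1
Weighted total:
  Artistic impression 51 × 0.06 = 3.06
  Execution 46 × 0.17 = 7.82
  Innovation 46 × 0.13 = 5.98
  Difficulty 25 × 0.12 = 3
  Creativity 81.1 × 0.1 = 8.11
  Originality 80 × 0.31 = 24.8
  Technical merit 92 × 0.11 = 10.12
Sum = 62.89
Bonus points: 62.89 + 2 = 64.89
64.89 is ≥ 63 and < 84 → Proficient

Proficient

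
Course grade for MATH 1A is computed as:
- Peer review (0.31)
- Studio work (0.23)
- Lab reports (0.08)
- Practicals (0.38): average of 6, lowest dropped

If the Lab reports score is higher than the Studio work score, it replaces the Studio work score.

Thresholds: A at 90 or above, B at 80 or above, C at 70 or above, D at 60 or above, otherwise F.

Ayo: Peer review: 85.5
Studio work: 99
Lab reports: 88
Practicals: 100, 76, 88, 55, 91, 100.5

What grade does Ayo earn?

Practicals: drop 55 → average of remaining 5 = 455.5/5 = 91.1
Lab reports (88) ≤ Studio work (99), so Studio work stays at 99.
Weighted total:
  Peer review 85.5 × 0.31 = 26.505
  Studio work 99 × 0.23 = 22.77
  Lab reports 88 × 0.08 = 7.04
  Practicals 91.1 × 0.38 = 34.618
Sum = 90.933
90.933 ≥ 90 → A

A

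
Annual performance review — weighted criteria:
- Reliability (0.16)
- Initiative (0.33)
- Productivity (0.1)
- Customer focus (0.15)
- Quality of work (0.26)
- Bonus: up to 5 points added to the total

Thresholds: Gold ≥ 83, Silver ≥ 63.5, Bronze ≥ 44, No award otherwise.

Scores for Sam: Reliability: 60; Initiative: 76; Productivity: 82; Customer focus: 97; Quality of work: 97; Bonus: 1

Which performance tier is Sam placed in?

Weighted total:
  Reliability 60 × 0.16 = 9.6
  Initiative 76 × 0.33 = 25.08
  Productivity 82 × 0.1 = 8.2
  Customer focus 97 × 0.15 = 14.55
  Quality of work 97 × 0.26 = 25.22
Sum = 82.65
Bonus: 82.65 + 1 = 83.65
83.65 ≥ 83 → Gold

Gold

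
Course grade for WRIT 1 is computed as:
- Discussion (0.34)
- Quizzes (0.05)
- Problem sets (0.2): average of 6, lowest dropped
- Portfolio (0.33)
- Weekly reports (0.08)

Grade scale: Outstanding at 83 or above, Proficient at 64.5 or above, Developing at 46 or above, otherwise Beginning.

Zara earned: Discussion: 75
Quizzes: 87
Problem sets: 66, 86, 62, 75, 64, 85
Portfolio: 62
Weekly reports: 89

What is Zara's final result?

Proficient

Problem sets: drop 62 → average of remaining 5 = 376/5 = 75.2
Weighted total:
  Discussion 75 × 0.34 = 25.5
  Quizzes 87 × 0.05 = 4.35
  Problem sets 75.2 × 0.2 = 15.04
  Portfolio 62 × 0.33 = 20.46
  Weekly reports 89 × 0.08 = 7.12
Sum = 72.47
72.47 is ≥ 64.5 and < 83 → Proficient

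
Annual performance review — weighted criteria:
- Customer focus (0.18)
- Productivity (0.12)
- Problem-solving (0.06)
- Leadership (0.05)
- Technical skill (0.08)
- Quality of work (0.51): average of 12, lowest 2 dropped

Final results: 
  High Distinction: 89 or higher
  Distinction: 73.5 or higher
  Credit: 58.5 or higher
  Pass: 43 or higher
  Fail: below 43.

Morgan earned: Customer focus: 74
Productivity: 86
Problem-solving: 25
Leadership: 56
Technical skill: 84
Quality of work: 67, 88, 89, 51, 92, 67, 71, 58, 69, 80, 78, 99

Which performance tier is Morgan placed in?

Distinction

Quality of work: drop 51, 58 → average of remaining 10 = 800/10 = 80
Weighted total:
  Customer focus 74 × 0.18 = 13.32
  Productivity 86 × 0.12 = 10.32
  Problem-solving 25 × 0.06 = 1.5
  Leadership 56 × 0.05 = 2.8
  Technical skill 84 × 0.08 = 6.72
  Quality of work 80 × 0.51 = 40.8
Sum = 75.46
75.46 is ≥ 73.5 and < 89 → Distinction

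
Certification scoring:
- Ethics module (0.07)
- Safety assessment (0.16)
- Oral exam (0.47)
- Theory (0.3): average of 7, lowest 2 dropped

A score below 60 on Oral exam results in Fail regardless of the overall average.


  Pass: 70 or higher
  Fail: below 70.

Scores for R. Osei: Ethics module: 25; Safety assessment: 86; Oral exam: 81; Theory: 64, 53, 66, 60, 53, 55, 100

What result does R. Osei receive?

Theory: drop 53, 53 → average of remaining 5 = 345/5 = 69
Oral exam score 81 ≥ 60: minimum met.
Weighted total:
  Ethics module 25 × 0.07 = 1.75
  Safety assessment 86 × 0.16 = 13.76
  Oral exam 81 × 0.47 = 38.07
  Theory 69 × 0.3 = 20.7
Sum = 74.28
74.28 ≥ 70 → Pass

Pass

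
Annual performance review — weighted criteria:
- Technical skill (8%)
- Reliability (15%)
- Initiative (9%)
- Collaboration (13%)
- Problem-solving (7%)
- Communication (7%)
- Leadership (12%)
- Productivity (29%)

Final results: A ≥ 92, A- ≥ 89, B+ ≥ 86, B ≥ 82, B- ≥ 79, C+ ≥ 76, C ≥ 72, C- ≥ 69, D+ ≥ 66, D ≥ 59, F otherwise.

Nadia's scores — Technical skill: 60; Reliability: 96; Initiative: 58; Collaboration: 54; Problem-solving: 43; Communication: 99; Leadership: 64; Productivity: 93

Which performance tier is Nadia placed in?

C+

Weighted total:
  Technical skill 60 × 0.08 = 4.8
  Reliability 96 × 0.15 = 14.4
  Initiative 58 × 0.09 = 5.22
  Collaboration 54 × 0.13 = 7.02
  Problem-solving 43 × 0.07 = 3.01
  Communication 99 × 0.07 = 6.93
  Leadership 64 × 0.12 = 7.68
  Productivity 93 × 0.29 = 26.97
Sum = 76.03
76.03 is ≥ 76 and < 79 → C+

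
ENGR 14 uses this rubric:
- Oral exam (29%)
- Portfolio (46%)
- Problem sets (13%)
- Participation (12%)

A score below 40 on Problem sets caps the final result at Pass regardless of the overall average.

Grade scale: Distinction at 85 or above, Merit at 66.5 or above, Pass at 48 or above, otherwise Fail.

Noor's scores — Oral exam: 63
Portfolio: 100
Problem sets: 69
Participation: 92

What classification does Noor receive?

Problem sets score 69 ≥ 40: minimum met.
Weighted total:
  Oral exam 63 × 0.29 = 18.27
  Portfolio 100 × 0.46 = 46
  Problem sets 69 × 0.13 = 8.97
  Participation 92 × 0.12 = 11.04
Sum = 84.28
84.28 is ≥ 66.5 and < 85 → Merit

Merit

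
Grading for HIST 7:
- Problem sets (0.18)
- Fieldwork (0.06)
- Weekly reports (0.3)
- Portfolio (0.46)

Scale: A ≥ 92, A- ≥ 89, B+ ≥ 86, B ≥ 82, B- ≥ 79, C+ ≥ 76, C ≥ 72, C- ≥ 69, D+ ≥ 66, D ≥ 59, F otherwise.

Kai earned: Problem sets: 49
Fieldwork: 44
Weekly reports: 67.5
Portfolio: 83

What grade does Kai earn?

Weighted total:
  Problem sets 49 × 0.18 = 8.82
  Fieldwork 44 × 0.06 = 2.64
  Weekly reports 67.5 × 0.3 = 20.25
  Portfolio 83 × 0.46 = 38.18
Sum = 69.89
69.89 is ≥ 69 and < 72 → C-

C-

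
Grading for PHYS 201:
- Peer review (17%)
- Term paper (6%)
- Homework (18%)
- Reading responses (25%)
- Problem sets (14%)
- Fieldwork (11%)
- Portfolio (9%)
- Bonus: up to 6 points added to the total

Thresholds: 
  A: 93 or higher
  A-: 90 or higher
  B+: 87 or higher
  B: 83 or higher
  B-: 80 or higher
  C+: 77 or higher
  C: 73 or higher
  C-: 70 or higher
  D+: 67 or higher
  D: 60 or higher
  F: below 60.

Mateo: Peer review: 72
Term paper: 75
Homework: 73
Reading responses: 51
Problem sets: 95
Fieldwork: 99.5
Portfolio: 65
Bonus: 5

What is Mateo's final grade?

Weighted total:
  Peer review 72 × 0.17 = 12.24
  Term paper 75 × 0.06 = 4.5
  Homework 73 × 0.18 = 13.14
  Reading responses 51 × 0.25 = 12.75
  Problem sets 95 × 0.14 = 13.3
  Fieldwork 99.5 × 0.11 = 10.945
  Portfolio 65 × 0.09 = 5.85
Sum = 72.725
Bonus: 72.725 + 5 = 77.725
77.725 is ≥ 77 and < 80 → C+

C+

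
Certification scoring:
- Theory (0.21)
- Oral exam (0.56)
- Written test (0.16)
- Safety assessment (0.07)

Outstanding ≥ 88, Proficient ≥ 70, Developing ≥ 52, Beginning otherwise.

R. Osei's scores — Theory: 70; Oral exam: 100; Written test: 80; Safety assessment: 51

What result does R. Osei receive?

Proficient

Weighted total:
  Theory 70 × 0.21 = 14.7
  Oral exam 100 × 0.56 = 56
  Written test 80 × 0.16 = 12.8
  Safety assessment 51 × 0.07 = 3.57
Sum = 87.07
87.07 is ≥ 70 and < 88 → Proficient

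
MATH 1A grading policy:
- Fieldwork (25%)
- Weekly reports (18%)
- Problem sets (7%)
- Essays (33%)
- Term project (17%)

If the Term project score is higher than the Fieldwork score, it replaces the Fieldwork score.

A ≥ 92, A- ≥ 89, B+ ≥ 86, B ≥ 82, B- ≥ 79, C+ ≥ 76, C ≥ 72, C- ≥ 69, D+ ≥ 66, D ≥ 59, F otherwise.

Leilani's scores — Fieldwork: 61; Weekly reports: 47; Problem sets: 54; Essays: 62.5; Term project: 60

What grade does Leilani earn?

Term project (60) ≤ Fieldwork (61), so Fieldwork stays at 61.
Weighted total:
  Fieldwork 61 × 0.25 = 15.25
  Weekly reports 47 × 0.18 = 8.46
  Problem sets 54 × 0.07 = 3.78
  Essays 62.5 × 0.33 = 20.625
  Term project 60 × 0.17 = 10.2
Sum = 58.315
58.315 < 59 → F

F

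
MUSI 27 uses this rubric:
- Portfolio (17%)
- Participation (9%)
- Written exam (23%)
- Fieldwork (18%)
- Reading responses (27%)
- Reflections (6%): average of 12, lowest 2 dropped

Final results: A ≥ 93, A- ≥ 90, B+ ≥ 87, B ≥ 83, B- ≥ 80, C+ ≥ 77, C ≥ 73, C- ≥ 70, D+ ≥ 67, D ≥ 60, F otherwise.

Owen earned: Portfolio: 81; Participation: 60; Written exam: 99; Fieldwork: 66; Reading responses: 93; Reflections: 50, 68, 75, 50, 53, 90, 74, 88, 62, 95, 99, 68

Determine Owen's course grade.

B

Reflections: drop 50, 50 → average of remaining 10 = 772/10 = 77.2
Weighted total:
  Portfolio 81 × 0.17 = 13.77
  Participation 60 × 0.09 = 5.4
  Written exam 99 × 0.23 = 22.77
  Fieldwork 66 × 0.18 = 11.88
  Reading responses 93 × 0.27 = 25.11
  Reflections 77.2 × 0.06 = 4.632
Sum = 83.562
83.562 is ≥ 83 and < 87 → B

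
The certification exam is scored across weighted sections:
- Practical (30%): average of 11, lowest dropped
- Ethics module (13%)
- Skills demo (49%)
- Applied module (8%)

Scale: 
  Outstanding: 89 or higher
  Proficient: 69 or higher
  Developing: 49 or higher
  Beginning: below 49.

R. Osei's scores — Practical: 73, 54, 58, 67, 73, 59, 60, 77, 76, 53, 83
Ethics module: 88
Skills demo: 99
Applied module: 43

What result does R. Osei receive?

Practical: drop 53 → average of remaining 10 = 680/10 = 68
Weighted total:
  Practical 68 × 0.3 = 20.4
  Ethics module 88 × 0.13 = 11.44
  Skills demo 99 × 0.49 = 48.51
  Applied module 43 × 0.08 = 3.44
Sum = 83.79
83.79 is ≥ 69 and < 89 → Proficient

Proficient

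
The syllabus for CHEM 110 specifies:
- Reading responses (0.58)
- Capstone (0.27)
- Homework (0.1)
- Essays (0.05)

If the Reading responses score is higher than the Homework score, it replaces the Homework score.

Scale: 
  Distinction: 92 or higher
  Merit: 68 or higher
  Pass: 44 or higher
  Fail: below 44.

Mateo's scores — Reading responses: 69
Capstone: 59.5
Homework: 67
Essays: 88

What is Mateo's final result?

Reading responses (69) > Homework (67), so Homework counts as 69.
Weighted total:
  Reading responses 69 × 0.58 = 40.02
  Capstone 59.5 × 0.27 = 16.065
  Homework 69 × 0.1 = 6.9
  Essays 88 × 0.05 = 4.4
Sum = 67.385
67.385 is ≥ 44 and < 68 → Pass

Pass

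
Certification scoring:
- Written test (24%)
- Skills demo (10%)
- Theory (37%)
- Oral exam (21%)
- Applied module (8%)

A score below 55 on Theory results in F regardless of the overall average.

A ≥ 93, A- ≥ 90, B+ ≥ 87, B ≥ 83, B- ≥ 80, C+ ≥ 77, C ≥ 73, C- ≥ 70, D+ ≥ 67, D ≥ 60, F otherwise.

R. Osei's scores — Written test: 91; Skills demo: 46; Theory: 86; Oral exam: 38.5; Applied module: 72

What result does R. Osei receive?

C-

Theory score 86 ≥ 55: minimum met.
Weighted total:
  Written test 91 × 0.24 = 21.84
  Skills demo 46 × 0.1 = 4.6
  Theory 86 × 0.37 = 31.82
  Oral exam 38.5 × 0.21 = 8.085
  Applied module 72 × 0.08 = 5.76
Sum = 72.105
72.105 is ≥ 70 and < 73 → C-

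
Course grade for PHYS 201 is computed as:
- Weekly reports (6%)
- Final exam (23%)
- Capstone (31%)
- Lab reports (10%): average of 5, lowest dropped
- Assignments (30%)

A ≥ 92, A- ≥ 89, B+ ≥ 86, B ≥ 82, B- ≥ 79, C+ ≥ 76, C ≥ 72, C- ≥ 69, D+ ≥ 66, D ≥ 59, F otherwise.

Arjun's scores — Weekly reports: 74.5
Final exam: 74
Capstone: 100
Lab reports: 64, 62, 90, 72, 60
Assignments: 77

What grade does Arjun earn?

Lab reports: drop 60 → average of remaining 4 = 288/4 = 72
Weighted total:
  Weekly reports 74.5 × 0.06 = 4.47
  Final exam 74 × 0.23 = 17.02
  Capstone 100 × 0.31 = 31
  Lab reports 72 × 0.1 = 7.2
  Assignments 77 × 0.3 = 23.1
Sum = 82.79
82.79 is ≥ 82 and < 86 → B

B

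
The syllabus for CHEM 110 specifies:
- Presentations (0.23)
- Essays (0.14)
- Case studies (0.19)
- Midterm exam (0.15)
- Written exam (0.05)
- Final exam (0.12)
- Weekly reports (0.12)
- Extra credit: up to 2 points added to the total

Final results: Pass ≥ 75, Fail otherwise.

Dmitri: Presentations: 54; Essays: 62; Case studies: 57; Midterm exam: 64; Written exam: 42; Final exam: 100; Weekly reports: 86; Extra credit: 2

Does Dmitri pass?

Fail

Weighted total:
  Presentations 54 × 0.23 = 12.42
  Essays 62 × 0.14 = 8.68
  Case studies 57 × 0.19 = 10.83
  Midterm exam 64 × 0.15 = 9.6
  Written exam 42 × 0.05 = 2.1
  Final exam 100 × 0.12 = 12
  Weekly reports 86 × 0.12 = 10.32
Sum = 65.95
Extra credit: 65.95 + 2 = 67.95
67.95 < 75 → Fail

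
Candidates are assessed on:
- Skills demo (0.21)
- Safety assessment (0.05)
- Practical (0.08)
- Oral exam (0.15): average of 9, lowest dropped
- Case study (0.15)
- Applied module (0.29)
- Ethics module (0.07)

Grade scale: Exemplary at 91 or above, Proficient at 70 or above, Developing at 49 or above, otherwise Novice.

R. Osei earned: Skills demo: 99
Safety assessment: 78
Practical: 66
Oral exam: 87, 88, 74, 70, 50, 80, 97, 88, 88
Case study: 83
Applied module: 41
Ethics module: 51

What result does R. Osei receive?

Proficient

Oral exam: drop 50 → average of remaining 8 = 672/8 = 84
Weighted total:
  Skills demo 99 × 0.21 = 20.79
  Safety assessment 78 × 0.05 = 3.9
  Practical 66 × 0.08 = 5.28
  Oral exam 84 × 0.15 = 12.6
  Case study 83 × 0.15 = 12.45
  Applied module 41 × 0.29 = 11.89
  Ethics module 51 × 0.07 = 3.57
Sum = 70.48
70.48 is ≥ 70 and < 91 → Proficient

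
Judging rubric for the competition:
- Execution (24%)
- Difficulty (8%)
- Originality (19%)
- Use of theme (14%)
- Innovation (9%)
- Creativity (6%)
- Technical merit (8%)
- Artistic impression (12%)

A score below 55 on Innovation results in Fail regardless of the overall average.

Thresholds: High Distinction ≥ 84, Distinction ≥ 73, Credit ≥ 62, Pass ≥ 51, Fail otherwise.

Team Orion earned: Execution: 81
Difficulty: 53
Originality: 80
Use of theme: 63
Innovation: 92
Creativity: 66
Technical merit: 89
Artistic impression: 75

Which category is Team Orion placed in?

Innovation score 92 ≥ 55: minimum met.
Weighted total:
  Execution 81 × 0.24 = 19.44
  Difficulty 53 × 0.08 = 4.24
  Originality 80 × 0.19 = 15.2
  Use of theme 63 × 0.14 = 8.82
  Innovation 92 × 0.09 = 8.28
  Creativity 66 × 0.06 = 3.96
  Technical merit 89 × 0.08 = 7.12
  Artistic impression 75 × 0.12 = 9
Sum = 76.06
76.06 is ≥ 73 and < 84 → Distinction

Distinction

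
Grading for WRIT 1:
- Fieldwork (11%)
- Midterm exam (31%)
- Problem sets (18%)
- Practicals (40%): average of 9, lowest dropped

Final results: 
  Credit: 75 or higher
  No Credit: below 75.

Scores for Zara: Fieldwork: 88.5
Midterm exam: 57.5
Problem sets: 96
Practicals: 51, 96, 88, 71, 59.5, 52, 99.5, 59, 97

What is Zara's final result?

Practicals: drop 51 → average of remaining 8 = 622/8 = 77.75
Weighted total:
  Fieldwork 88.5 × 0.11 = 9.735
  Midterm exam 57.5 × 0.31 = 17.825
  Problem sets 96 × 0.18 = 17.28
  Practicals 77.75 × 0.4 = 31.1
Sum = 75.94
75.94 ≥ 75 → Credit

Credit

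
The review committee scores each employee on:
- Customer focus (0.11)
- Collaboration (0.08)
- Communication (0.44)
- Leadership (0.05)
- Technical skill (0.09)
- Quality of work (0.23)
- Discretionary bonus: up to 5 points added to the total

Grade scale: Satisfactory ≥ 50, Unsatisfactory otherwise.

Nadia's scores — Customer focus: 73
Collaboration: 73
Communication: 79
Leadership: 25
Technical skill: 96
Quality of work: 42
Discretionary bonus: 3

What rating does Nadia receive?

Satisfactory

Weighted total:
  Customer focus 73 × 0.11 = 8.03
  Collaboration 73 × 0.08 = 5.84
  Communication 79 × 0.44 = 34.76
  Leadership 25 × 0.05 = 1.25
  Technical skill 96 × 0.09 = 8.64
  Quality of work 42 × 0.23 = 9.66
Sum = 68.18
Discretionary bonus: 68.18 + 3 = 71.18
71.18 ≥ 50 → Satisfactory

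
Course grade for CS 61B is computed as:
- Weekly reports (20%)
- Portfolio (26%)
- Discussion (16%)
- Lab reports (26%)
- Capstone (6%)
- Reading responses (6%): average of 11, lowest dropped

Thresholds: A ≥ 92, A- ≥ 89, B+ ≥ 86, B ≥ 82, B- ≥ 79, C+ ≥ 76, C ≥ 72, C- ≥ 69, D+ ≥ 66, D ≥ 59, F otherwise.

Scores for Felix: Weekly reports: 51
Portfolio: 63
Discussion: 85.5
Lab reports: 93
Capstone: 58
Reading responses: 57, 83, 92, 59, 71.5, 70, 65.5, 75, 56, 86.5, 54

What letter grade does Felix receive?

Reading responses: drop 54 → average of remaining 10 = 715.5/10 = 71.55
Weighted total:
  Weekly reports 51 × 0.2 = 10.2
  Portfolio 63 × 0.26 = 16.38
  Discussion 85.5 × 0.16 = 13.68
  Lab reports 93 × 0.26 = 24.18
  Capstone 58 × 0.06 = 3.48
  Reading responses 71.55 × 0.06 = 4.293
Sum = 72.213
72.213 is ≥ 72 and < 76 → C

C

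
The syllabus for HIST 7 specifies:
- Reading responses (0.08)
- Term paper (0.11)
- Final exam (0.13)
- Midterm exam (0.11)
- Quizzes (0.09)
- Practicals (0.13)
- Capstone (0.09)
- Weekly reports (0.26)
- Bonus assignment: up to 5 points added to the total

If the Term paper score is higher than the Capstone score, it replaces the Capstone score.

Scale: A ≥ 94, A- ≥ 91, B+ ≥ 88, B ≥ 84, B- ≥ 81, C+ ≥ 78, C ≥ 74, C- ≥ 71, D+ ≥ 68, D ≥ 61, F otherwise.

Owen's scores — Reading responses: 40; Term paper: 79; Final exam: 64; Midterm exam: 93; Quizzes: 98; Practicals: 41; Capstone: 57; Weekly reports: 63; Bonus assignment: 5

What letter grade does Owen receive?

C-

Term paper (79) > Capstone (57), so Capstone counts as 79.
Weighted total:
  Reading responses 40 × 0.08 = 3.2
  Term paper 79 × 0.11 = 8.69
  Final exam 64 × 0.13 = 8.32
  Midterm exam 93 × 0.11 = 10.23
  Quizzes 98 × 0.09 = 8.82
  Practicals 41 × 0.13 = 5.33
  Capstone 79 × 0.09 = 7.11
  Weekly reports 63 × 0.26 = 16.38
Sum = 68.08
Bonus assignment: 68.08 + 5 = 73.08
73.08 is ≥ 71 and < 74 → C-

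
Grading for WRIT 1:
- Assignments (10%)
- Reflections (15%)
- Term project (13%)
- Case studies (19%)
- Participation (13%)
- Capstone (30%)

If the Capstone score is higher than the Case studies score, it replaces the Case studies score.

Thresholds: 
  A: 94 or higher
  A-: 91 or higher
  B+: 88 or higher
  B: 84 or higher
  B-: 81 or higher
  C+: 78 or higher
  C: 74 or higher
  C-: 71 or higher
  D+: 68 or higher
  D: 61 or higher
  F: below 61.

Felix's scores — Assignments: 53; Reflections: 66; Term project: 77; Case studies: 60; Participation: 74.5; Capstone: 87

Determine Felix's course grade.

C

Capstone (87) > Case studies (60), so Case studies counts as 87.
Weighted total:
  Assignments 53 × 0.1 = 5.3
  Reflections 66 × 0.15 = 9.9
  Term project 77 × 0.13 = 10.01
  Case studies 87 × 0.19 = 16.53
  Participation 74.5 × 0.13 = 9.685
  Capstone 87 × 0.3 = 26.1
Sum = 77.525
77.525 is ≥ 74 and < 78 → C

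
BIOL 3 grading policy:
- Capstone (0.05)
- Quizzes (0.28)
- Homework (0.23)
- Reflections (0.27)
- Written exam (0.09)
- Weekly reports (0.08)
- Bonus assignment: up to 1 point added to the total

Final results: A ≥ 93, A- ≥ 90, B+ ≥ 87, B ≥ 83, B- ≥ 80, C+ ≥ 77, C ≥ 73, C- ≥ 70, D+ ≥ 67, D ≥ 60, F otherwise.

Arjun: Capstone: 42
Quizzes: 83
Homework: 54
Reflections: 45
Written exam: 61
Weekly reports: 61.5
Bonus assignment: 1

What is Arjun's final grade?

Weighted total:
  Capstone 42 × 0.05 = 2.1
  Quizzes 83 × 0.28 = 23.24
  Homework 54 × 0.23 = 12.42
  Reflections 45 × 0.27 = 12.15
  Written exam 61 × 0.09 = 5.49
  Weekly reports 61.5 × 0.08 = 4.92
Sum = 60.32
Bonus assignment: 60.32 + 1 = 61.32
61.32 is ≥ 60 and < 67 → D

D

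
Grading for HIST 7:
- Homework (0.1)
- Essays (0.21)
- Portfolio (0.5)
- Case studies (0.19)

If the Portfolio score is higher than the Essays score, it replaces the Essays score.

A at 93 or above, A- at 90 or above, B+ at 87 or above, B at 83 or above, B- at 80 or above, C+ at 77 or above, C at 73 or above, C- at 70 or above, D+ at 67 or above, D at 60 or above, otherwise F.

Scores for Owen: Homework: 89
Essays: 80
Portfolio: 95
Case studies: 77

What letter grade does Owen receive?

Portfolio (95) > Essays (80), so Essays counts as 95.
Weighted total:
  Homework 89 × 0.1 = 8.9
  Essays 95 × 0.21 = 19.95
  Portfolio 95 × 0.5 = 47.5
  Case studies 77 × 0.19 = 14.63
Sum = 90.98
90.98 is ≥ 90 and < 93 → A-

A-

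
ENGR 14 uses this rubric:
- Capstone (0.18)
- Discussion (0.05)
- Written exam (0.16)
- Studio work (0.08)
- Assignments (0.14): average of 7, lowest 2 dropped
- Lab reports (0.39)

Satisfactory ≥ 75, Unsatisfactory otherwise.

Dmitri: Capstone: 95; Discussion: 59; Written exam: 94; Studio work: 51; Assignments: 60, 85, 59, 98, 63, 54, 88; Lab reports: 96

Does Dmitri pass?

Satisfactory

Assignments: drop 54, 59 → average of remaining 5 = 394/5 = 78.8
Weighted total:
  Capstone 95 × 0.18 = 17.1
  Discussion 59 × 0.05 = 2.95
  Written exam 94 × 0.16 = 15.04
  Studio work 51 × 0.08 = 4.08
  Assignments 78.8 × 0.14 = 11.032
  Lab reports 96 × 0.39 = 37.44
Sum = 87.642
87.642 ≥ 75 → Satisfactory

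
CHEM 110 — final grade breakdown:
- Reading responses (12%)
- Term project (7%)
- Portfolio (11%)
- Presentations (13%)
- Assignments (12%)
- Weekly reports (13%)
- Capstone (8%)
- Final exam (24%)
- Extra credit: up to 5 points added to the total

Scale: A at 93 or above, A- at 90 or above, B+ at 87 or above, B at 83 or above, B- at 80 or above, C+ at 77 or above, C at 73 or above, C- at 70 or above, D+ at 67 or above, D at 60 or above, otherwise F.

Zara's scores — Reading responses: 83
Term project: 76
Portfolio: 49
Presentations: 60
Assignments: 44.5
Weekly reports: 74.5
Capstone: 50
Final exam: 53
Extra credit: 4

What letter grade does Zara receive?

Weighted total:
  Reading responses 83 × 0.12 = 9.96
  Term project 76 × 0.07 = 5.32
  Portfolio 49 × 0.11 = 5.39
  Presentations 60 × 0.13 = 7.8
  Assignments 44.5 × 0.12 = 5.34
  Weekly reports 74.5 × 0.13 = 9.685
  Capstone 50 × 0.08 = 4
  Final exam 53 × 0.24 = 12.72
Sum = 60.215
Extra credit: 60.215 + 4 = 64.215
64.215 is ≥ 60 and < 67 → D

D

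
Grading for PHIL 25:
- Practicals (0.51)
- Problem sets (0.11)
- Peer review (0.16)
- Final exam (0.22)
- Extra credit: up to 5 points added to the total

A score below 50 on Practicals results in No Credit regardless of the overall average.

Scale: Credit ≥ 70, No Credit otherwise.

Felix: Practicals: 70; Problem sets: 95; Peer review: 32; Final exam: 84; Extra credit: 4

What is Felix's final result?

Practicals score 70 ≥ 50: minimum met.
Weighted total:
  Practicals 70 × 0.51 = 35.7
  Problem sets 95 × 0.11 = 10.45
  Peer review 32 × 0.16 = 5.12
  Final exam 84 × 0.22 = 18.48
Sum = 69.75
Extra credit: 69.75 + 4 = 73.75
73.75 ≥ 70 → Credit

Credit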